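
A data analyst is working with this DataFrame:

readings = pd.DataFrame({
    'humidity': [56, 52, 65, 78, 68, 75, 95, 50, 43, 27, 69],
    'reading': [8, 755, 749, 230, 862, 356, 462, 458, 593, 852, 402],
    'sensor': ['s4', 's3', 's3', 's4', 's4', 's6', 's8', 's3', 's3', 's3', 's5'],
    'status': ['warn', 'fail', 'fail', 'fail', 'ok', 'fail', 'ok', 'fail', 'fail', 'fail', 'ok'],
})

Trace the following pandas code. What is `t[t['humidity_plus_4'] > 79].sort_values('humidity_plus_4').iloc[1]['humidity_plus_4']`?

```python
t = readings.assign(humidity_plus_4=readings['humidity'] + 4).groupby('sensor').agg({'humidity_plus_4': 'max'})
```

add column humidity_plus_4 = readings['humidity'] + 4:
    humidity  reading sensor status  humidity_plus_4
0         56        8     s4   warn               60
1         52      755     s3   fail               56
2         65      749     s3   fail               69
3         78      230     s4   fail               82
4         68      862     s4     ok               72
5         75      356     s6   fail               79
6         95      462     s8     ok               99
7         50      458     s3   fail               54
8         43      593     s3   fail               47
9         27      852     s3   fail               31
10        69      402     s5     ok               73
group by sensor, max of humidity_plus_4:
        humidity_plus_4
sensor                 
s3                   69
s4                   82
s5                   73
s6                   79
s8                   99
filter rows where humidity_plus_4 > 79:
        humidity_plus_4
sensor                 
s4                   82
s8                   99
sort by humidity_plus_4:
        humidity_plus_4
sensor                 
s4                   82
s8                   99

99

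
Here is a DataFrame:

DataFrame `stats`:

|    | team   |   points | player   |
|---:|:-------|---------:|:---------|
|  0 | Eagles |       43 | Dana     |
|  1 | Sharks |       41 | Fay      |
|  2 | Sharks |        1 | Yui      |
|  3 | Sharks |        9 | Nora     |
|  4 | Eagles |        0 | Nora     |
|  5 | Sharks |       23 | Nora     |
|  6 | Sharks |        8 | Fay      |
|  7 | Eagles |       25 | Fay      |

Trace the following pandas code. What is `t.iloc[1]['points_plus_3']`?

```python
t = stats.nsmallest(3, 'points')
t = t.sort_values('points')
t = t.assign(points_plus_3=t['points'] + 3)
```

4

take 3 rows with smallest points:
     team  points player
4  Eagles       0   Nora
2  Sharks       1    Yui
6  Sharks       8    Fay
sort by points:
     team  points player
4  Eagles       0   Nora
2  Sharks       1    Yui
6  Sharks       8    Fay
add column points_plus_3 = t['points'] + 3:
     team  points player  points_plus_3
4  Eagles       0   Nora              3
2  Sharks       1    Yui              4
6  Sharks       8    Fay             11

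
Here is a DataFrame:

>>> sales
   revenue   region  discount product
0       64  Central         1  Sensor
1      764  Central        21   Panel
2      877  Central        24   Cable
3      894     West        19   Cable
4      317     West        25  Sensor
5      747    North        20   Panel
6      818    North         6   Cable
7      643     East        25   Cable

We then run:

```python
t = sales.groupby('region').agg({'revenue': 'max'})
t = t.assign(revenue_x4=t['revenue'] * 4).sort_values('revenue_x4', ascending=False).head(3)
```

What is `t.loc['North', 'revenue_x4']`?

group by region, max of revenue:
         revenue
region          
Central      877
East         643
North        818
West         894
add column revenue_x4 = t['revenue'] * 4:
         revenue  revenue_x4
region                      
Central      877        3508
East         643        2572
North        818        3272
West         894        3576
sort by revenue_x4 descending:
         revenue  revenue_x4
region                      
West         894        3576
Central      877        3508
North        818        3272
East         643        2572
take first 3 rows:
         revenue  revenue_x4
region                      
West         894        3576
Central      877        3508
North        818        3272
Then the value at row 'North', column 'revenue_x4': 3272

3272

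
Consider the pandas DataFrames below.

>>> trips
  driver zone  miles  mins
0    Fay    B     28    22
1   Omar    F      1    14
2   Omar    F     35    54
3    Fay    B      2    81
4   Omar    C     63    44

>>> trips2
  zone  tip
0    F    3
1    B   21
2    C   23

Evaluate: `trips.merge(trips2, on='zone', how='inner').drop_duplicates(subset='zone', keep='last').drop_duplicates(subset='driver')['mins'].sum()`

merge on 'zone' (how='inner') → 5 rows:
  driver zone  miles  mins  tip
0    Fay    B     28    22   21
1   Omar    F      1    14    3
2   Omar    F     35    54    3
3    Fay    B      2    81   21
4   Omar    C     63    44   23
drop duplicate zone (keep=last):
  driver zone  miles  mins  tip
2   Omar    F     35    54    3
3    Fay    B      2    81   21
4   Omar    C     63    44   23
drop duplicate driver (keep=first):
  driver zone  miles  mins  tip
2   Omar    F     35    54    3
3    Fay    B      2    81   21
The sum of column 'mins' is 135.

135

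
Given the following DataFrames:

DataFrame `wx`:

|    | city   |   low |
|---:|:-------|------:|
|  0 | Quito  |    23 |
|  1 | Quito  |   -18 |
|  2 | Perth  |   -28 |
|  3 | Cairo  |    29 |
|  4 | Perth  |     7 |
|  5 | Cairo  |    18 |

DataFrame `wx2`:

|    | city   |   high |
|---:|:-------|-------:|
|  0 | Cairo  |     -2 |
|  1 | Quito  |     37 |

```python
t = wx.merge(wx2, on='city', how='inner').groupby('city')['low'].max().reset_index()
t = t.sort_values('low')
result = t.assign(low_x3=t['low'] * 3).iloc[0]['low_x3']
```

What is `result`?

69

merge on 'city' (how='inner') → 4 rows:
    city  low  high
0  Quito   23    37
1  Quito  -18    37
2  Cairo   29    -2
3  Cairo   18    -2
group by city, max of low:
city
Cairo    29
Quito    23
Name: low, dtype: int64
reset_index():
    city  low
0  Cairo   29
1  Quito   23
sort by low:
    city  low
1  Quito   23
0  Cairo   29
add column low_x3 = t['low'] * 3:
    city  low  low_x3
1  Quito   23      69
0  Cairo   29      87
Reading off the value at position 0, column 'low_x3', we get 69.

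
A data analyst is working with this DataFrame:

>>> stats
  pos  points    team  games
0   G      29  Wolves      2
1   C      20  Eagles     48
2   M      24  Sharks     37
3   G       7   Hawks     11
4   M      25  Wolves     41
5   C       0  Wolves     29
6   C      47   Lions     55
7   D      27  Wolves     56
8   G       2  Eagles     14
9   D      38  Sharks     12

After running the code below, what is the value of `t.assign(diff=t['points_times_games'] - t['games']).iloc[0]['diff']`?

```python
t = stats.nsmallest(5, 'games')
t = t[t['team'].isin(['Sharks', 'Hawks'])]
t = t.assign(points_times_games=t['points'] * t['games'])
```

66

take 5 rows with smallest games:
  pos  points    team  games
0   G      29  Wolves      2
3   G       7   Hawks     11
9   D      38  Sharks     12
8   G       2  Eagles     14
5   C       0  Wolves     29
filter rows where team in ['Sharks', 'Hawks']:
  pos  points    team  games
3   G       7   Hawks     11
9   D      38  Sharks     12
add column points_times_games = t['points'] * t['games']:
  pos  points    team  games  points_times_games
3   G       7   Hawks     11                  77
9   D      38  Sharks     12                 456
add column diff = t['points_times_games'] - t['games']:
  pos  points    team  games  points_times_games  diff
3   G       7   Hawks     11                  77    66
9   D      38  Sharks     12                 456   444
The value at position 0, column 'diff' is 66.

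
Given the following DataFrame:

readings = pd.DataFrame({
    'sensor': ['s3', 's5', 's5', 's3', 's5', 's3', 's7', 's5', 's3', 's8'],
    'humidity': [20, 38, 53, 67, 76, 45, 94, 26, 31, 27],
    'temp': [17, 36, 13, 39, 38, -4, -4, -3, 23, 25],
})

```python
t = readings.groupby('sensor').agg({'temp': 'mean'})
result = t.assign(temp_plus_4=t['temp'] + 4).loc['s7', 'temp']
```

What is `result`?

group by sensor, mean of temp:
         temp
sensor       
s3      18.75
s5      21.00
s7      -4.00
s8      25.00
add column temp_plus_4 = t['temp'] + 4:
         temp  temp_plus_4
sensor                    
s3      18.75        22.75
s5      21.00        25.00
s7      -4.00         0.00
s8      25.00        29.00
Reading off the value at row 's7', column 'temp', we get -4.0.

-4.0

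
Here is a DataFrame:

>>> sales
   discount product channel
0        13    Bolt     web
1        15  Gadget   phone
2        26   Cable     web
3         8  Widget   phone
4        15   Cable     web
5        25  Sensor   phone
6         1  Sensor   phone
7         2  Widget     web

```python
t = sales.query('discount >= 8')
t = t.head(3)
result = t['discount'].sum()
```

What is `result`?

54

filter rows where discount >= 8:
   discount product channel
0        13    Bolt     web
1        15  Gadget   phone
2        26   Cable     web
3         8  Widget   phone
4        15   Cable     web
5        25  Sensor   phone
take first 3 rows:
   discount product channel
0        13    Bolt     web
1        15  Gadget   phone
2        26   Cable     web
Reading off the sum of column 'discount', we get 54.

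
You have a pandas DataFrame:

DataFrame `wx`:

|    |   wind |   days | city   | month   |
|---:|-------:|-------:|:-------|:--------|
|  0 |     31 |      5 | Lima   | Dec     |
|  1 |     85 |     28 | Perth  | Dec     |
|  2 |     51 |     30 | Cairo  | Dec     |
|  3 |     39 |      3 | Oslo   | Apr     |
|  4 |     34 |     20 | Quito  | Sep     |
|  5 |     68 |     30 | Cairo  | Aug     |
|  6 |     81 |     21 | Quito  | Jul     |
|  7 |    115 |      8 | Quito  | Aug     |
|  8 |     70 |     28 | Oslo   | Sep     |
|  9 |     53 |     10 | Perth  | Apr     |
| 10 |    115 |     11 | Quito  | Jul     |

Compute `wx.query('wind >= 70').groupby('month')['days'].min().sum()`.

75

filter rows where wind >= 70:
    wind  days   city month
1     85    28  Perth   Dec
6     81    21  Quito   Jul
7    115     8  Quito   Aug
8     70    28   Oslo   Sep
10   115    11  Quito   Jul
group by month, min of days:
month
Aug     8
Dec    28
Jul    11
Sep    28
Name: days, dtype: int64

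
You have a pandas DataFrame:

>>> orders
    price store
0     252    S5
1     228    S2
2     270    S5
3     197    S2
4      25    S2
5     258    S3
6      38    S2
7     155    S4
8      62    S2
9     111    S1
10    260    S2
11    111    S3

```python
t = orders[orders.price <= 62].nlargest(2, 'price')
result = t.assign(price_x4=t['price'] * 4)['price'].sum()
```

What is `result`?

100

filter rows where price <= 62:
   price store
4     25    S2
6     38    S2
8     62    S2
take 2 rows with largest price:
   price store
8     62    S2
6     38    S2
add column price_x4 = t['price'] * 4:
   price store  price_x4
8     62    S2       248
6     38    S2       152
Reading off the sum of column 'price', we get 100.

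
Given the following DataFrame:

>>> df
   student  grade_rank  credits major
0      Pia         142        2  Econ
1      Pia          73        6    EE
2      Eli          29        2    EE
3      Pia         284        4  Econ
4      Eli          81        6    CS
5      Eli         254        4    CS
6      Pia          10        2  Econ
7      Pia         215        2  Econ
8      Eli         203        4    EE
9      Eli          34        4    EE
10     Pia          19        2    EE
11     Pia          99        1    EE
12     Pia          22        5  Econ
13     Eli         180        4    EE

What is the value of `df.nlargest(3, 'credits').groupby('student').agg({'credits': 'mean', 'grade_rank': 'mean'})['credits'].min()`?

5.5

take 3 rows with largest credits:
   student  grade_rank  credits major
1      Pia          73        6    EE
4      Eli          81        6    CS
12     Pia          22        5  Econ
group by student: mean(credits), mean(grade_rank):
         credits  grade_rank
student                     
Eli          6.0        81.0
Pia          5.5        47.5
Taking the min of column 'credits' gives 5.5.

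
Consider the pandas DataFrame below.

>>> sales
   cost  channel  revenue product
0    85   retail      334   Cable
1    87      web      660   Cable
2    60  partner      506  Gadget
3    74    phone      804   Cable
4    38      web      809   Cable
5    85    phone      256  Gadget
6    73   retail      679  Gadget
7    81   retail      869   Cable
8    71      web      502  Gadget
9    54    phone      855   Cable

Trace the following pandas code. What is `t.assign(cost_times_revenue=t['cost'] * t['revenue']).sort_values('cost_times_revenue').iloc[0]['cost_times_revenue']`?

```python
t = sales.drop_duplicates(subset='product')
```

drop duplicate product (keep=first):
   cost  channel  revenue product
0    85   retail      334   Cable
2    60  partner      506  Gadget
add column cost_times_revenue = t['cost'] * t['revenue']:
   cost  channel  revenue product  cost_times_revenue
0    85   retail      334   Cable               28390
2    60  partner      506  Gadget               30360
sort by cost_times_revenue:
   cost  channel  revenue product  cost_times_revenue
0    85   retail      334   Cable               28390
2    60  partner      506  Gadget               30360
Reading off the value at position 0, column 'cost_times_revenue', we get 28390.

28390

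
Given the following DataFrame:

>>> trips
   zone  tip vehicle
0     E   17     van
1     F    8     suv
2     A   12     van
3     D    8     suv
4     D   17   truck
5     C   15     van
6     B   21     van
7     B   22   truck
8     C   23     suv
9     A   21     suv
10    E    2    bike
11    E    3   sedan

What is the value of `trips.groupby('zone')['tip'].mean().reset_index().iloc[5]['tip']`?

group by zone, mean of tip:
zone
A    16.500000
B    21.500000
C    19.000000
D    12.500000
E     7.333333
F     8.000000
Name: tip, dtype: float64
reset_index():
  zone        tip
0    A  16.500000
1    B  21.500000
2    C  19.000000
3    D  12.500000
4    E   7.333333
5    F   8.000000
The value at position 5, column 'tip' is 8.0.

8.0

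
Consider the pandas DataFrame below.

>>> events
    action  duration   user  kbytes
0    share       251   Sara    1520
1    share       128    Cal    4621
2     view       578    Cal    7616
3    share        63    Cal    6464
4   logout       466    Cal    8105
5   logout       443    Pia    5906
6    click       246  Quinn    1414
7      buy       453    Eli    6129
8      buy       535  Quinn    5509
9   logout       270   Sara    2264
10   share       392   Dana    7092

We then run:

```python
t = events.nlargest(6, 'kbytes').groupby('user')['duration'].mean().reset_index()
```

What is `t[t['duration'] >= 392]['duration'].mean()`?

429.333333333

take 6 rows with largest kbytes:
    action  duration  user  kbytes
4   logout       466   Cal    8105
2     view       578   Cal    7616
10   share       392  Dana    7092
3    share        63   Cal    6464
7      buy       453   Eli    6129
5   logout       443   Pia    5906
group by user, mean of duration:
user
Cal     369.0
Dana    392.0
Eli     453.0
Pia     443.0
Name: duration, dtype: float64
reset_index():
   user  duration
0   Cal     369.0
1  Dana     392.0
2   Eli     453.0
3   Pia     443.0
filter rows where duration >= 392:
   user  duration
1  Dana     392.0
2   Eli     453.0
3   Pia     443.0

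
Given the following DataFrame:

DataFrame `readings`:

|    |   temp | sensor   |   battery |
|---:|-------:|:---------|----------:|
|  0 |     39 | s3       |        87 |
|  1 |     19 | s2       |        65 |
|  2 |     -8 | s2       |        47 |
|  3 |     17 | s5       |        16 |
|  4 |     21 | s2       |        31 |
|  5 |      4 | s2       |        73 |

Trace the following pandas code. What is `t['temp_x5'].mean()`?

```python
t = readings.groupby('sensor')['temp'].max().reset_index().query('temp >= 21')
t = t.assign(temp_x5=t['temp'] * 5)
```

group by sensor, max of temp:
sensor
s2    21
s3    39
s5    17
Name: temp, dtype: int64
reset_index():
  sensor  temp
0     s2    21
1     s3    39
2     s5    17
filter rows where temp >= 21:
  sensor  temp
0     s2    21
1     s3    39
add column temp_x5 = t['temp'] * 5:
  sensor  temp  temp_x5
0     s2    21      105
1     s3    39      195
Taking the mean of column 'temp_x5' gives 150.0.

150.0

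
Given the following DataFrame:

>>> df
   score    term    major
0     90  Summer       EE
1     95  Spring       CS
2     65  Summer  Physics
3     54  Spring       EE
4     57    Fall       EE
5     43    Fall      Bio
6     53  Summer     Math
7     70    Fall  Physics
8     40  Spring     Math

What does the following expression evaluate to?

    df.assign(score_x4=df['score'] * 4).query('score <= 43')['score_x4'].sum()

add column score_x4 = df['score'] * 4:
   score    term    major  score_x4
0     90  Summer       EE       360
1     95  Spring       CS       380
2     65  Summer  Physics       260
3     54  Spring       EE       216
4     57    Fall       EE       228
5     43    Fall      Bio       172
6     53  Summer     Math       212
7     70    Fall  Physics       280
8     40  Spring     Math       160
filter rows where score <= 43:
   score    term major  score_x4
5     43    Fall   Bio       172
8     40  Spring  Math       160
Finally, sum of column 'score_x4' = 332.

332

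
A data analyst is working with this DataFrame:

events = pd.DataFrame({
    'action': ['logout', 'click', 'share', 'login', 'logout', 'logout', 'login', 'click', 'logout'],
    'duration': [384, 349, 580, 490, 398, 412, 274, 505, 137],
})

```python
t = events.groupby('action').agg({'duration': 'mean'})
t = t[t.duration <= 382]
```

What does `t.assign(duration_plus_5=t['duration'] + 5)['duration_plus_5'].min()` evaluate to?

337.75

group by action, mean of duration:
        duration
action          
click     427.00
login     382.00
logout    332.75
share     580.00
filter rows where duration <= 382:
        duration
action          
login     382.00
logout    332.75
add column duration_plus_5 = t['duration'] + 5:
        duration  duration_plus_5
action                           
login     382.00           387.00
logout    332.75           337.75
min of column 'duration_plus_5' → 337.75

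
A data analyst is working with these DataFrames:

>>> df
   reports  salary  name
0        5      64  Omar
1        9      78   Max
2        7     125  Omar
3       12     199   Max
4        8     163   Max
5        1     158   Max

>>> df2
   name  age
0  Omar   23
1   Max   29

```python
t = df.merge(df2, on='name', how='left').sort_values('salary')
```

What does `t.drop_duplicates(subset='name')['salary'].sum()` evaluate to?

merge on 'name' (how='left') → 6 rows:
   reports  salary  name  age
0        5      64  Omar   23
1        9      78   Max   29
2        7     125  Omar   23
3       12     199   Max   29
4        8     163   Max   29
5        1     158   Max   29
sort by salary:
   reports  salary  name  age
0        5      64  Omar   23
1        9      78   Max   29
2        7     125  Omar   23
5        1     158   Max   29
4        8     163   Max   29
3       12     199   Max   29
drop duplicate name (keep=first):
   reports  salary  name  age
0        5      64  Omar   23
1        9      78   Max   29
The sum of column 'salary' is 142.

142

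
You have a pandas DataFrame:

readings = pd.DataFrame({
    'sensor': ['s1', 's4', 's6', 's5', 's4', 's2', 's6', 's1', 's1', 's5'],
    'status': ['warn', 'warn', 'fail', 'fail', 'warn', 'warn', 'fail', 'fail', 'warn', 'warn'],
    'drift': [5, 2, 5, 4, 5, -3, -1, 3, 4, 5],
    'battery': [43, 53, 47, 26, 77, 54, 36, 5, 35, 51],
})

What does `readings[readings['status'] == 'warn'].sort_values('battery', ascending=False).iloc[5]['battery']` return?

filter rows where status == 'warn':
  sensor status  drift  battery
0     s1   warn      5       43
1     s4   warn      2       53
4     s4   warn      5       77
5     s2   warn     -3       54
8     s1   warn      4       35
9     s5   warn      5       51
sort by battery descending:
  sensor status  drift  battery
4     s4   warn      5       77
5     s2   warn     -3       54
1     s4   warn      2       53
9     s5   warn      5       51
0     s1   warn      5       43
8     s1   warn      4       35
value at position 5, column 'battery' → 35

35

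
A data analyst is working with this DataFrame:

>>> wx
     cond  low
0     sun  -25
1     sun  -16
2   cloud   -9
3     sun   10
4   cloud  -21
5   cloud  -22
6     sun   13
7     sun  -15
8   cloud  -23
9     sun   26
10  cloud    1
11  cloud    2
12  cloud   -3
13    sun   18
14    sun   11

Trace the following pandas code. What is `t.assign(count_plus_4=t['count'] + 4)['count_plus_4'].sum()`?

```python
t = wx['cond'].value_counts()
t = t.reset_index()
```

23

value_counts of cond:
cond
sun      8
cloud    7
Name: count, dtype: int64
reset_index():
    cond  count
0    sun      8
1  cloud      7
add column count_plus_4 = t['count'] + 4:
    cond  count  count_plus_4
0    sun      8            12
1  cloud      7            11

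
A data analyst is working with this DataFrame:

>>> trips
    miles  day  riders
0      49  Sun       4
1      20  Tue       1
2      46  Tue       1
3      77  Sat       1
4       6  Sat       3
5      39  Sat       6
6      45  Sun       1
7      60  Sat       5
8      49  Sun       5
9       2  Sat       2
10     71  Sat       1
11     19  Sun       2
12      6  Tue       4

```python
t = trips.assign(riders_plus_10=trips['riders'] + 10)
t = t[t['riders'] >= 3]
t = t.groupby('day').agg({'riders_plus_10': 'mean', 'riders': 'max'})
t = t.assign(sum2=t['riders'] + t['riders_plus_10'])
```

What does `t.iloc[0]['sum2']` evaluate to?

add column riders_plus_10 = trips['riders'] + 10:
    miles  day  riders  riders_plus_10
0      49  Sun       4              14
1      20  Tue       1              11
2      46  Tue       1              11
3      77  Sat       1              11
4       6  Sat       3              13
5      39  Sat       6              16
6      45  Sun       1              11
7      60  Sat       5              15
8      49  Sun       5              15
9       2  Sat       2              12
10     71  Sat       1              11
11     19  Sun       2              12
12      6  Tue       4              14
filter rows where riders >= 3:
    miles  day  riders  riders_plus_10
0      49  Sun       4              14
4       6  Sat       3              13
5      39  Sat       6              16
7      60  Sat       5              15
8      49  Sun       5              15
12      6  Tue       4              14
group by day: mean(riders_plus_10), max(riders):
     riders_plus_10  riders
day                        
Sat       14.666667       6
Sun       14.500000       5
Tue       14.000000       4
add column sum2 = t['riders'] + t['riders_plus_10']:
     riders_plus_10  riders       sum2
day                                   
Sat       14.666667       6  20.666667
Sun       14.500000       5  19.500000
Tue       14.000000       4  18.000000

20.6666666667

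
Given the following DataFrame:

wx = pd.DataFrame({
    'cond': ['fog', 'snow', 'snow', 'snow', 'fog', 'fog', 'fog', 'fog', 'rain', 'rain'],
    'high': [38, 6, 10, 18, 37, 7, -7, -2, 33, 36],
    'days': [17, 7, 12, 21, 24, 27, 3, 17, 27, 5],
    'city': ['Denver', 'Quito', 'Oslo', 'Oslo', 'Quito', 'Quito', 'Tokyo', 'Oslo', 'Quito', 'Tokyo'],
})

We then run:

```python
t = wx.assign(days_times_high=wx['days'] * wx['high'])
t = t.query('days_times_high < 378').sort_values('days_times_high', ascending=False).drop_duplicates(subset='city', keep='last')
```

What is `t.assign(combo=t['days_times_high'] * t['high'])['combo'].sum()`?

467

add column days_times_high = wx['days'] * wx['high']:
   cond  high  days    city  days_times_high
0   fog    38    17  Denver              646
1  snow     6     7   Quito               42
2  snow    10    12    Oslo              120
3  snow    18    21    Oslo              378
4   fog    37    24   Quito              888
5   fog     7    27   Quito              189
6   fog    -7     3   Tokyo              -21
7   fog    -2    17    Oslo              -34
8  rain    33    27   Quito              891
9  rain    36     5   Tokyo              180
filter rows where days_times_high < 378:
   cond  high  days   city  days_times_high
1  snow     6     7  Quito               42
2  snow    10    12   Oslo              120
5   fog     7    27  Quito              189
6   fog    -7     3  Tokyo              -21
7   fog    -2    17   Oslo              -34
9  rain    36     5  Tokyo              180
sort by days_times_high descending:
   cond  high  days   city  days_times_high
5   fog     7    27  Quito              189
9  rain    36     5  Tokyo              180
2  snow    10    12   Oslo              120
1  snow     6     7  Quito               42
6   fog    -7     3  Tokyo              -21
7   fog    -2    17   Oslo              -34
drop duplicate city (keep=last):
   cond  high  days   city  days_times_high
1  snow     6     7  Quito               42
6   fog    -7     3  Tokyo              -21
7   fog    -2    17   Oslo              -34
add column combo = t['days_times_high'] * t['high']:
   cond  high  days   city  days_times_high  combo
1  snow     6     7  Quito               42    252
6   fog    -7     3  Tokyo              -21    147
7   fog    -2    17   Oslo              -34     68
The sum of column 'combo' is 467.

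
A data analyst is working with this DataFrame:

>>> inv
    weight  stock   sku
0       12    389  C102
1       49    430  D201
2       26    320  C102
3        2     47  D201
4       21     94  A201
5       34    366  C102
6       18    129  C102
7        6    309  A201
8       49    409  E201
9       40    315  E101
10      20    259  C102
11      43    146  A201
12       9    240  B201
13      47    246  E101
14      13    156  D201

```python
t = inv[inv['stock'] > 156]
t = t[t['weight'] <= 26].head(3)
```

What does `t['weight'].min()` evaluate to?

filter rows where stock > 156:
    weight  stock   sku
0       12    389  C102
1       49    430  D201
2       26    320  C102
5       34    366  C102
7        6    309  A201
8       49    409  E201
9       40    315  E101
10      20    259  C102
12       9    240  B201
13      47    246  E101
filter rows where weight <= 26:
    weight  stock   sku
0       12    389  C102
2       26    320  C102
7        6    309  A201
10      20    259  C102
12       9    240  B201
take first 3 rows:
   weight  stock   sku
0      12    389  C102
2      26    320  C102
7       6    309  A201
Taking the min of column 'weight' gives 6.

6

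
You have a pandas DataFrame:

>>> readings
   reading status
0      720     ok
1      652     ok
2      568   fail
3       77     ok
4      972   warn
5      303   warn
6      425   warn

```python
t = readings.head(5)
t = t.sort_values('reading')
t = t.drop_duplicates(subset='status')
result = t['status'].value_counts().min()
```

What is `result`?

1

take first 5 rows:
   reading status
0      720     ok
1      652     ok
2      568   fail
3       77     ok
4      972   warn
sort by reading:
   reading status
3       77     ok
2      568   fail
1      652     ok
0      720     ok
4      972   warn
drop duplicate status (keep=first):
   reading status
3       77     ok
2      568   fail
4      972   warn
value_counts of status:
status
ok      1
fail    1
warn    1
Name: count, dtype: int64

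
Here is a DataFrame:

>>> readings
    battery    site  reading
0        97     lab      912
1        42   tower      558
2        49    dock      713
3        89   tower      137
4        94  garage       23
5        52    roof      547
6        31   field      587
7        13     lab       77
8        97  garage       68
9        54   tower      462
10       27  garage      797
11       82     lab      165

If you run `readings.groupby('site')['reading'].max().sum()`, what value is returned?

4114

group by site, max of reading:
site
dock      713
field     587
garage    797
lab       912
roof      547
tower     558
Name: reading, dtype: int64
The sum of the resulting series is 4114.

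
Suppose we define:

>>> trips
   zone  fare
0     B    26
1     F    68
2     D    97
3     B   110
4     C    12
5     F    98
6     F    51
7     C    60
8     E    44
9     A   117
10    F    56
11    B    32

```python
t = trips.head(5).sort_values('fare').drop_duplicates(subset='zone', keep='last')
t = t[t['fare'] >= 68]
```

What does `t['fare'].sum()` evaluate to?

275

take first 5 rows:
  zone  fare
0    B    26
1    F    68
2    D    97
3    B   110
4    C    12
sort by fare:
  zone  fare
4    C    12
0    B    26
1    F    68
2    D    97
3    B   110
drop duplicate zone (keep=last):
  zone  fare
4    C    12
1    F    68
2    D    97
3    B   110
filter rows where fare >= 68:
  zone  fare
1    F    68
2    D    97
3    B   110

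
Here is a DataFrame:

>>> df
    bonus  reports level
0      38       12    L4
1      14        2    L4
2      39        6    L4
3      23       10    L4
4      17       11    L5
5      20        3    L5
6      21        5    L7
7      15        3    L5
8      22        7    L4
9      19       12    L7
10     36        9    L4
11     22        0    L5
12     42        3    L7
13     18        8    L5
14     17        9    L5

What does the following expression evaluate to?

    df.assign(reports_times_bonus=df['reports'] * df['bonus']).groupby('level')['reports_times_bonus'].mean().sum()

488.833333333

add column reports_times_bonus = df['reports'] * df['bonus']:
    bonus  reports level  reports_times_bonus
0      38       12    L4                  456
1      14        2    L4                   28
2      39        6    L4                  234
3      23       10    L4                  230
4      17       11    L5                  187
5      20        3    L5                   60
6      21        5    L7                  105
7      15        3    L5                   45
8      22        7    L4                  154
9      19       12    L7                  228
10     36        9    L4                  324
11     22        0    L5                    0
12     42        3    L7                  126
13     18        8    L5                  144
14     17        9    L5                  153
group by level, mean of reports_times_bonus:
level
L4    237.666667
L5     98.166667
L7    153.000000
Name: reports_times_bonus, dtype: float64
sum of the resulting series → 488.833333333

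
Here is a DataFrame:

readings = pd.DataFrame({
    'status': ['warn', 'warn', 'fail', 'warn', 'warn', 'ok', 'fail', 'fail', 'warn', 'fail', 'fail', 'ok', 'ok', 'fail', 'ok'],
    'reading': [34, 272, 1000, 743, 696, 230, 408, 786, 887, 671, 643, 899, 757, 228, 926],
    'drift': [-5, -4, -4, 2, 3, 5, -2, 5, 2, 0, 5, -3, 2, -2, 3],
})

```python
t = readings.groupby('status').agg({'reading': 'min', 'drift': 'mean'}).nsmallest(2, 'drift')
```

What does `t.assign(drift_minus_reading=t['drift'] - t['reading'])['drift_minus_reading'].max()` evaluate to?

-34.4

group by status: min(reading), mean(drift):
        reading     drift
status                   
fail        228  0.333333
ok          230  1.750000
warn         34 -0.400000
take 2 rows with smallest drift:
        reading     drift
status                   
warn         34 -0.400000
fail        228  0.333333
add column drift_minus_reading = t['drift'] - t['reading']:
        reading     drift  drift_minus_reading
status                                        
warn         34 -0.400000           -34.400000
fail        228  0.333333          -227.666667
The max of column 'drift_minus_reading' is -34.4.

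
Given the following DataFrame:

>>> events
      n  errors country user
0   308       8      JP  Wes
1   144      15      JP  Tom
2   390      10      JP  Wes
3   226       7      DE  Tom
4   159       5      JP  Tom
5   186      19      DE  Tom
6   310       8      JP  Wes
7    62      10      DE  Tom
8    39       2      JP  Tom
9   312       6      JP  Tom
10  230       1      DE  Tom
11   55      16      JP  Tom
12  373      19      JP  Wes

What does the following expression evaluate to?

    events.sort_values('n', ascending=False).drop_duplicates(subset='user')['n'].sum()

702

sort by n descending:
      n  errors country user
2   390      10      JP  Wes
12  373      19      JP  Wes
9   312       6      JP  Tom
6   310       8      JP  Wes
0   308       8      JP  Wes
10  230       1      DE  Tom
3   226       7      DE  Tom
5   186      19      DE  Tom
4   159       5      JP  Tom
1   144      15      JP  Tom
7    62      10      DE  Tom
11   55      16      JP  Tom
8    39       2      JP  Tom
drop duplicate user (keep=first):
     n  errors country user
2  390      10      JP  Wes
9  312       6      JP  Tom
Then the sum of column 'n': 702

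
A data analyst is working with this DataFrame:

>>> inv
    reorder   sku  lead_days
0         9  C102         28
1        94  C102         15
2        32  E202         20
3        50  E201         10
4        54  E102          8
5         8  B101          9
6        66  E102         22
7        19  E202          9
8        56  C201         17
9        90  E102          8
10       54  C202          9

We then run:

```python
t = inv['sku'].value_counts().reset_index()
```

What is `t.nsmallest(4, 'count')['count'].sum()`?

value_counts of sku:
sku
E102    3
C102    2
E202    2
E201    1
B101    1
C201    1
C202    1
Name: count, dtype: int64
reset_index():
    sku  count
0  E102      3
1  C102      2
2  E202      2
3  E201      1
4  B101      1
5  C201      1
6  C202      1
take 4 rows with smallest count:
    sku  count
3  E201      1
4  B101      1
5  C201      1
6  C202      1

4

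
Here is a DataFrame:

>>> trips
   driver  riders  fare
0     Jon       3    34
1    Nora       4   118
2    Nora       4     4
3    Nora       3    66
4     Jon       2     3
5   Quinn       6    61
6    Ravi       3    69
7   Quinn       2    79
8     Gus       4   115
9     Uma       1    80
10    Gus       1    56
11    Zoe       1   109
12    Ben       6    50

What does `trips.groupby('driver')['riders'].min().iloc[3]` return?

group by driver, min of riders:
driver
Ben      6
Gus      1
Jon      2
Nora     3
Quinn    2
Ravi     3
Uma      1
Zoe      1
Name: riders, dtype: int64

3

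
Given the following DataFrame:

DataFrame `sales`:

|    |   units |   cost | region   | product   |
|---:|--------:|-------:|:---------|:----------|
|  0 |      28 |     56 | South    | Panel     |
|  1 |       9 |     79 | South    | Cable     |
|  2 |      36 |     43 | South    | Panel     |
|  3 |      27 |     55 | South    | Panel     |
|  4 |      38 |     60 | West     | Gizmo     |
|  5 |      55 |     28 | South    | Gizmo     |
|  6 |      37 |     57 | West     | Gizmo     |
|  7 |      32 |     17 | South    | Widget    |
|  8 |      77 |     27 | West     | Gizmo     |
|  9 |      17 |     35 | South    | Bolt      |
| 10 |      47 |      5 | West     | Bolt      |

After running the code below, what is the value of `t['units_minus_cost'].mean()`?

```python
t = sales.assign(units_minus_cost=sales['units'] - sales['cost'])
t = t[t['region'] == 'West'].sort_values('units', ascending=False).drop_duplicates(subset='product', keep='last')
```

add column units_minus_cost = sales['units'] - sales['cost']:
    units  cost region product  units_minus_cost
0      28    56  South   Panel               -28
1       9    79  South   Cable               -70
2      36    43  South   Panel                -7
3      27    55  South   Panel               -28
4      38    60   West   Gizmo               -22
5      55    28  South   Gizmo                27
6      37    57   West   Gizmo               -20
7      32    17  South  Widget                15
8      77    27   West   Gizmo                50
9      17    35  South    Bolt               -18
10     47     5   West    Bolt                42
filter rows where region == 'West':
    units  cost region product  units_minus_cost
4      38    60   West   Gizmo               -22
6      37    57   West   Gizmo               -20
8      77    27   West   Gizmo                50
10     47     5   West    Bolt                42
sort by units descending:
    units  cost region product  units_minus_cost
8      77    27   West   Gizmo                50
10     47     5   West    Bolt                42
4      38    60   West   Gizmo               -22
6      37    57   West   Gizmo               -20
drop duplicate product (keep=last):
    units  cost region product  units_minus_cost
10     47     5   West    Bolt                42
6      37    57   West   Gizmo               -20

11.0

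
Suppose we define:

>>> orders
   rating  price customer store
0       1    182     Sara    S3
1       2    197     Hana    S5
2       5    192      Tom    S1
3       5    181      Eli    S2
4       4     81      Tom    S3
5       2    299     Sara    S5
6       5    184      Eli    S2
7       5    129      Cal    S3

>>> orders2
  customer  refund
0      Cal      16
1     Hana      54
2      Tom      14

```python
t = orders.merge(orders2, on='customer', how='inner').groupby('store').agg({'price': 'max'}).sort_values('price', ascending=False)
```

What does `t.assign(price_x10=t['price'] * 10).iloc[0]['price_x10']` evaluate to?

1970

merge on 'customer' (how='inner') → 4 rows:
   rating  price customer store  refund
0       2    197     Hana    S5      54
1       5    192      Tom    S1      14
2       4     81      Tom    S3      14
3       5    129      Cal    S3      16
group by store, max of price:
       price
store       
S1       192
S3       129
S5       197
sort by price descending:
       price
store       
S5       197
S1       192
S3       129
add column price_x10 = t['price'] * 10:
       price  price_x10
store                  
S5       197       1970
S1       192       1920
S3       129       1290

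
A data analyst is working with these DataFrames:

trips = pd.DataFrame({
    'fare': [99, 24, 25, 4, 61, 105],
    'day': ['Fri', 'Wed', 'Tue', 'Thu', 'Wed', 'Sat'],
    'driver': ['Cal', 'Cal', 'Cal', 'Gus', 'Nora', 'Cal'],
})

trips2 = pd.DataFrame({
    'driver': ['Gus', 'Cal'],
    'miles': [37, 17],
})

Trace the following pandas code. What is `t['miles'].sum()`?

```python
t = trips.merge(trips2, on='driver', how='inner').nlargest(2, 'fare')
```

34

merge on 'driver' (how='inner') → 5 rows:
   fare  day driver  miles
0    99  Fri    Cal     17
1    24  Wed    Cal     17
2    25  Tue    Cal     17
3     4  Thu    Gus     37
4   105  Sat    Cal     17
take 2 rows with largest fare:
   fare  day driver  miles
4   105  Sat    Cal     17
0    99  Fri    Cal     17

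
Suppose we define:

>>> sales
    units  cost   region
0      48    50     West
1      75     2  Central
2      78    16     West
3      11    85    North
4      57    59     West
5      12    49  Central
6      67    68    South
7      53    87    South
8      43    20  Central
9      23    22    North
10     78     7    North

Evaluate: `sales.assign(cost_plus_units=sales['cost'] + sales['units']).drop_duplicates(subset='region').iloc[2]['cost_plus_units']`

add column cost_plus_units = sales['cost'] + sales['units']:
    units  cost   region  cost_plus_units
0      48    50     West               98
1      75     2  Central               77
2      78    16     West               94
3      11    85    North               96
4      57    59     West              116
5      12    49  Central               61
6      67    68    South              135
7      53    87    South              140
8      43    20  Central               63
9      23    22    North               45
10     78     7    North               85
drop duplicate region (keep=first):
   units  cost   region  cost_plus_units
0     48    50     West               98
1     75     2  Central               77
3     11    85    North               96
6     67    68    South              135

96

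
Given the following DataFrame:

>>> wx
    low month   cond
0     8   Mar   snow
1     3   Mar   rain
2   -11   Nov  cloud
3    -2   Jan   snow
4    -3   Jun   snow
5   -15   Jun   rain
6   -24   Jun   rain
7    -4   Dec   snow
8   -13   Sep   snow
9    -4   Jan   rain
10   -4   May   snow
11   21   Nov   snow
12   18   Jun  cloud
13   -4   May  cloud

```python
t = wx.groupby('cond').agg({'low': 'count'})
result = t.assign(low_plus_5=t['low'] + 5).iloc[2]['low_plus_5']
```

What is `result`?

12

group by cond, count of low:
       low
cond      
cloud    3
rain     4
snow     7
add column low_plus_5 = t['low'] + 5:
       low  low_plus_5
cond                  
cloud    3           8
rain     4           9
snow     7          12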